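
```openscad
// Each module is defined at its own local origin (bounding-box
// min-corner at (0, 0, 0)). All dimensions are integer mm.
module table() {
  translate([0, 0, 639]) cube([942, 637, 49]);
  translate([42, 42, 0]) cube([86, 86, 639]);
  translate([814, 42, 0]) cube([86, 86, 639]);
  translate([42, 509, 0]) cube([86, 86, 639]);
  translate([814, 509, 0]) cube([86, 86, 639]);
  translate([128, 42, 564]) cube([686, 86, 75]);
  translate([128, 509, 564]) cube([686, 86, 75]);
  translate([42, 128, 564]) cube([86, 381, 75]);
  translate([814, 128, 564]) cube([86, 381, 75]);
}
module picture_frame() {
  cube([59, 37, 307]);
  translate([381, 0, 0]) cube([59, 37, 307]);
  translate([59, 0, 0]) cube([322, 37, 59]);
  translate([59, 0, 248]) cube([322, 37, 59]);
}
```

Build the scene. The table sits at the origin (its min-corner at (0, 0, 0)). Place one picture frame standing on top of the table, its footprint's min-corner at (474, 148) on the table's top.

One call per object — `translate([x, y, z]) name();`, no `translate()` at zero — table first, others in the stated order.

table();
translate([474, 148, 688]) picture_frame();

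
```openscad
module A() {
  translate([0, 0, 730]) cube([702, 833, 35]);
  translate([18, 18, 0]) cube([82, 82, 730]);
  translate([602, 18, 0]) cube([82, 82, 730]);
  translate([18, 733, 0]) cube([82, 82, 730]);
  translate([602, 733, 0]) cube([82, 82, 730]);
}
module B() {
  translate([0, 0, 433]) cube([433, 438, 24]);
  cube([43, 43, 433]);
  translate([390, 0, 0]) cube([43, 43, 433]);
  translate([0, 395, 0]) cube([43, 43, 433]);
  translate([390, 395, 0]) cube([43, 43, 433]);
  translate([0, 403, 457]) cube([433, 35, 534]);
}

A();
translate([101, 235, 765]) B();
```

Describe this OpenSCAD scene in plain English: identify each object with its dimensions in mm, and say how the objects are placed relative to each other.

A is a table: top 702 mm (x) × 833 mm (y), 35 mm thick, upper face at z = 765 mm, on four 82×82 mm square legs, each inset 18 mm from the nearest pair of top edges, running from z = 0 to the bottom of the top.

B is a chair: 433×438 mm seat, 24 mm thick, top at z = 457 mm, on four 43 mm square corner legs flush with the seat edges. A 35 mm thick backrest slab spans the full seat width, extending 534 mm above the seat top, its back face flush with the seat's +y edge.

The chair is on top of the table.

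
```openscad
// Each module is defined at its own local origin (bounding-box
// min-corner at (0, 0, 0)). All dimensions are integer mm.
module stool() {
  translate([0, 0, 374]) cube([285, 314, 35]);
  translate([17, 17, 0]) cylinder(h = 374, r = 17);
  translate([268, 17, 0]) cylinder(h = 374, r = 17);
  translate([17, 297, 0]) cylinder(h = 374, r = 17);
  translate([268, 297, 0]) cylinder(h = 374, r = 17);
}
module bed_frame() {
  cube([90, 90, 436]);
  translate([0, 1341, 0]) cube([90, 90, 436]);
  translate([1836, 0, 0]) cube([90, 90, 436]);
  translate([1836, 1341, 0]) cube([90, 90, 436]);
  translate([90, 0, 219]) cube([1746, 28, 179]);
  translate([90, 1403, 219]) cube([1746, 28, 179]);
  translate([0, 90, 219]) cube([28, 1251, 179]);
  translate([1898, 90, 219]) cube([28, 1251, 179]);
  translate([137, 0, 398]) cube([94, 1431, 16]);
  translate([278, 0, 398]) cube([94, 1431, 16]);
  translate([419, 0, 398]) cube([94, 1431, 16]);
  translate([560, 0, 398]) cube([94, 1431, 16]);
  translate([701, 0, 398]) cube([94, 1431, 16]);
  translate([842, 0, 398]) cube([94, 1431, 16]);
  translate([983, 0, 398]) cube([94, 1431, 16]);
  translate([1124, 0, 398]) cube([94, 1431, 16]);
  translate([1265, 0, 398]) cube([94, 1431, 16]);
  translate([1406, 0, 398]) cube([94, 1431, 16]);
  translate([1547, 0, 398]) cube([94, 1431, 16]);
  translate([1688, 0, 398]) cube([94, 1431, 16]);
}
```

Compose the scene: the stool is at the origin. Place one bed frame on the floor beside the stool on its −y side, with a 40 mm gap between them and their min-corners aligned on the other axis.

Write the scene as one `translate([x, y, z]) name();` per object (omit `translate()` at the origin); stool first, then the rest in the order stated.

stool();
translate([0, -1471, 0]) bed_frame();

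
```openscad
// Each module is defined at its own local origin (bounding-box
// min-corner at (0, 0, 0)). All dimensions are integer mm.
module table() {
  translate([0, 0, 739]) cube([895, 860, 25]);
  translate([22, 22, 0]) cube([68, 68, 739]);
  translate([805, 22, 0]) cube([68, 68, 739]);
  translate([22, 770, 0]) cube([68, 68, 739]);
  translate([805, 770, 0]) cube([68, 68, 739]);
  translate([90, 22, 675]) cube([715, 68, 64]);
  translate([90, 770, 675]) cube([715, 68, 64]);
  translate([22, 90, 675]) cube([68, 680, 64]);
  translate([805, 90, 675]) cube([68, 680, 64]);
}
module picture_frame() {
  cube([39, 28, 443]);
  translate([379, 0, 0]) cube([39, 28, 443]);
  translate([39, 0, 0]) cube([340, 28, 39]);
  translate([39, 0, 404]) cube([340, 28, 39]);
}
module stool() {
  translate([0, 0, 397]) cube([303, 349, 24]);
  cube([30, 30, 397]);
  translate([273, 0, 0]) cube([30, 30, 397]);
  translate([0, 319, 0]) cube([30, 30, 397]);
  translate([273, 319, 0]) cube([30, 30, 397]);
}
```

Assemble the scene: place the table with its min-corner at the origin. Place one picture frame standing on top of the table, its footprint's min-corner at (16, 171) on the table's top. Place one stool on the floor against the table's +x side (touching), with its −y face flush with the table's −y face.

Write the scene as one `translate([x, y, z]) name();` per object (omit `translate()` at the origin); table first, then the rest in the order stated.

table();
translate([16, 171, 764]) picture_frame();
translate([895, 0, 0]) stool();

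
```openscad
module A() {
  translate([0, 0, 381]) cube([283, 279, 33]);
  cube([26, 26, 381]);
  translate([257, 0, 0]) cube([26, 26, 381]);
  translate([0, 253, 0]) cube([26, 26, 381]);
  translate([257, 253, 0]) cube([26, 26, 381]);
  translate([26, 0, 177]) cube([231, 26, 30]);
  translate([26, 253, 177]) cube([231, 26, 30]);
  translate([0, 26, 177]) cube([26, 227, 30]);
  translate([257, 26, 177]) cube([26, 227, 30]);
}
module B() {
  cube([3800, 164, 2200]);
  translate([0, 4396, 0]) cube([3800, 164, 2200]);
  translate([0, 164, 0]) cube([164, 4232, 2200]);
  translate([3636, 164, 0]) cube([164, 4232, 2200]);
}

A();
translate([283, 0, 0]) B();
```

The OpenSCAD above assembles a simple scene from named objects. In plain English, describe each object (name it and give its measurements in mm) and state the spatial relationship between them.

A is a four-legged stool. The seat is a 283×279×33 mm slab whose top surface is at z = 414 mm; four square legs, each 26×26 mm in cross-section, run from the floor (z = 0) to the underside of the seat, each flush with a corner of the seat. Four stretchers, 26 mm wide and 30 mm tall, connect adjacent legs with their undersides at z = 177 mm, each running between the inner faces of the legs it joins and aligned with the legs' outer faces on the other axis.

B is the wall frame of a small rectangular building: four walls, each 2200 mm tall and 164 mm thick, enclosing a footprint 3800 mm (x) by 4560 mm (y) outside-to-outside, with no floor or roof. The front and back walls (the −y and +y sides) span the full width; the two side walls fit between them.

The house frame is against the stool's +x side, with their −y faces flush.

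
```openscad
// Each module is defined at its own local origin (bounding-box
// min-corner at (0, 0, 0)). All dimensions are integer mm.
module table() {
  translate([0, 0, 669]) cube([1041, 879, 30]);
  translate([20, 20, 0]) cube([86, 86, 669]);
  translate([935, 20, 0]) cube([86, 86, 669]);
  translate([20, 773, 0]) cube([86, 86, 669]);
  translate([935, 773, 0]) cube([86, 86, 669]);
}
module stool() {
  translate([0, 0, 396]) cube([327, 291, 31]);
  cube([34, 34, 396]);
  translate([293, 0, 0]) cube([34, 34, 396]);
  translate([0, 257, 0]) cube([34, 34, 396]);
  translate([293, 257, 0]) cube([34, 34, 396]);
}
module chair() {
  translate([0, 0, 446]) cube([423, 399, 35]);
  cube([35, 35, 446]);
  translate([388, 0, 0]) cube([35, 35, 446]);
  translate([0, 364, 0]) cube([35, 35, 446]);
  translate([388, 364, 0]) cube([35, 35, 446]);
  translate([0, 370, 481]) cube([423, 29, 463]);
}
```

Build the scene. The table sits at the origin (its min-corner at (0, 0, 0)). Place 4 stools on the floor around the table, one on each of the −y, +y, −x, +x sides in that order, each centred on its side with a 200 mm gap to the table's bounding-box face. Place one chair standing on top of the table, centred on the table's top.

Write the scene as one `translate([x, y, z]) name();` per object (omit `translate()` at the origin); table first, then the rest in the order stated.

table();
translate([357, -491, 0]) stool();
translate([357, 1079, 0]) stool();
translate([-527, 294, 0]) stool();
translate([1241, 294, 0]) stool();
translate([309, 240, 699]) chair();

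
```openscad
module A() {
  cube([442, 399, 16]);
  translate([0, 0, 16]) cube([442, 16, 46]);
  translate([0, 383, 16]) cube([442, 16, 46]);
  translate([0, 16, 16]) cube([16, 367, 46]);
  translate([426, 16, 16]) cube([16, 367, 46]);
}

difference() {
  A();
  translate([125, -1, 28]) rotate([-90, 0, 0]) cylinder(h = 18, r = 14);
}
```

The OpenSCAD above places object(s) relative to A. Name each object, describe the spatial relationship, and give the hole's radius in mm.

The subtracted cylinder has r = 14 mm.

A is an open box. The open box has a circular hole through its front wall. The hole's radius is 14 mm.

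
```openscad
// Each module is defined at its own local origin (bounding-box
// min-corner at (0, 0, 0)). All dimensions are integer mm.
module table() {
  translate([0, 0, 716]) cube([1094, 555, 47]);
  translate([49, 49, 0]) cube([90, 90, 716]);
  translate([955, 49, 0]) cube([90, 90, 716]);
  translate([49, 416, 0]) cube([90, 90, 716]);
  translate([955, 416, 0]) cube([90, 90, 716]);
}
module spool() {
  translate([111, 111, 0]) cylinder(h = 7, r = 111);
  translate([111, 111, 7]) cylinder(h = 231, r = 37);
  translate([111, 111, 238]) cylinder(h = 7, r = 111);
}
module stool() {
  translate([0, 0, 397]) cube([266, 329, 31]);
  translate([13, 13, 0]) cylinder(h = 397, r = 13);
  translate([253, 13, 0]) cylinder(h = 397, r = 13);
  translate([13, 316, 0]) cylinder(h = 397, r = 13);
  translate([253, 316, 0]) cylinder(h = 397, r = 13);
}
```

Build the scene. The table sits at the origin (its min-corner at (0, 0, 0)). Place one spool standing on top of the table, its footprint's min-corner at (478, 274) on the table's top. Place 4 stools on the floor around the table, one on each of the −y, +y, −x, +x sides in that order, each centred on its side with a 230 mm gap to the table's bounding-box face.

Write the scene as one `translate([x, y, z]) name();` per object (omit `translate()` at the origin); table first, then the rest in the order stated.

table();
translate([478, 274, 763]) spool();
translate([414, -559, 0]) stool();
translate([414, 785, 0]) stool();
translate([-496, 113, 0]) stool();
translate([1324, 113, 0]) stool();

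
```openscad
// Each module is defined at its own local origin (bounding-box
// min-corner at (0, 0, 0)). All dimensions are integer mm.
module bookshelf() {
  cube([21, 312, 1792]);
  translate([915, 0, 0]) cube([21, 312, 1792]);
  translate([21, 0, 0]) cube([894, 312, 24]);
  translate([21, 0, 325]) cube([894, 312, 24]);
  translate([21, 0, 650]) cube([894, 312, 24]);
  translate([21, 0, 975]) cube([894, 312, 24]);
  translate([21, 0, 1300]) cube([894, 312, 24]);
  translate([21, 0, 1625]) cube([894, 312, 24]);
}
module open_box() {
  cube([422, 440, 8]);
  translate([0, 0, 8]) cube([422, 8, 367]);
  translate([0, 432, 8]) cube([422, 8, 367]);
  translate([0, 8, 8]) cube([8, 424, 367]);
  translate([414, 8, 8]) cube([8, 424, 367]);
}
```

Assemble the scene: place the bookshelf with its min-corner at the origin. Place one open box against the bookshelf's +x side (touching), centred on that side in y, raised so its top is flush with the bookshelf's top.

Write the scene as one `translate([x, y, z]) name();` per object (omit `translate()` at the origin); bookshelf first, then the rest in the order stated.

bookshelf();
translate([936, -64, 1417]) open_box();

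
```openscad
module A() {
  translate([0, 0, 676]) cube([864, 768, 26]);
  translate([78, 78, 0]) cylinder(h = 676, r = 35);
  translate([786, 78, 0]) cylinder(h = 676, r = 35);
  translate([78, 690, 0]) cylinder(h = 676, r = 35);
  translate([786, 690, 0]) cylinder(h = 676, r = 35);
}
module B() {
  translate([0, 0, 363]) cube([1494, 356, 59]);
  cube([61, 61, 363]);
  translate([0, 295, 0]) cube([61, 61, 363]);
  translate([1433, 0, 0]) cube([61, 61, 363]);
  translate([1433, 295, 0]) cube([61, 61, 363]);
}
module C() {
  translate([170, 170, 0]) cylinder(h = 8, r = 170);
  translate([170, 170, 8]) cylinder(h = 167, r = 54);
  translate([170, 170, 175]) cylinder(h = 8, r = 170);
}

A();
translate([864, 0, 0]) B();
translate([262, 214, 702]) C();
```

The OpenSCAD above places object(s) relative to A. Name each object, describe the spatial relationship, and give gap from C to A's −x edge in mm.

A is a table. B is a bench. C is a spool. The bench is against the table's +x side, with their −y faces flush. The spool is on top of the table, centred. The gap from the spool to the table's −x edge is 262 mm.

The spool's min-x is at 262; the table's min-x is 0; gap = 262 mm.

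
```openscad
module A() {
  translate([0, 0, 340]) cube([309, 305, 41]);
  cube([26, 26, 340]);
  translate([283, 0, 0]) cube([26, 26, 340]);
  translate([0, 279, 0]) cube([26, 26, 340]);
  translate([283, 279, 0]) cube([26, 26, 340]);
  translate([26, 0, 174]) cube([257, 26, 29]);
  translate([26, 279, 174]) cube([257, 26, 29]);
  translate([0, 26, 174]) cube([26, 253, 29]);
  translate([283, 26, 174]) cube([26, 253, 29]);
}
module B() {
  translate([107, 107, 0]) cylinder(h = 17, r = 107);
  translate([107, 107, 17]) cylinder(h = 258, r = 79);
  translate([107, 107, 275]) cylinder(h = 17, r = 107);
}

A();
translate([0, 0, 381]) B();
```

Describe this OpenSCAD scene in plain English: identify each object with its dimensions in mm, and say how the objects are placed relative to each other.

A is a four-legged stool. The seat is 309×305 mm, 41 mm thick, top at z = 381 mm. It stands on four square legs, each 26×26 mm in cross-section, from z = 0 to the seat underside, each flush with a corner of the seat. Four stretchers, 26 mm wide and 29 mm tall, connect adjacent legs with their undersides at z = 174 mm, each running between the inner faces of the legs it joins and aligned with the legs' outer faces on the other axis.

B is a spool: two coaxial disc flanges of radius 107 mm and thickness 17 mm, joined by a core cylinder of radius 79 mm and height 258 mm. The lower flange rests on z = 0 and the three cylinders share a vertical axis.

The spool is on top of the stool.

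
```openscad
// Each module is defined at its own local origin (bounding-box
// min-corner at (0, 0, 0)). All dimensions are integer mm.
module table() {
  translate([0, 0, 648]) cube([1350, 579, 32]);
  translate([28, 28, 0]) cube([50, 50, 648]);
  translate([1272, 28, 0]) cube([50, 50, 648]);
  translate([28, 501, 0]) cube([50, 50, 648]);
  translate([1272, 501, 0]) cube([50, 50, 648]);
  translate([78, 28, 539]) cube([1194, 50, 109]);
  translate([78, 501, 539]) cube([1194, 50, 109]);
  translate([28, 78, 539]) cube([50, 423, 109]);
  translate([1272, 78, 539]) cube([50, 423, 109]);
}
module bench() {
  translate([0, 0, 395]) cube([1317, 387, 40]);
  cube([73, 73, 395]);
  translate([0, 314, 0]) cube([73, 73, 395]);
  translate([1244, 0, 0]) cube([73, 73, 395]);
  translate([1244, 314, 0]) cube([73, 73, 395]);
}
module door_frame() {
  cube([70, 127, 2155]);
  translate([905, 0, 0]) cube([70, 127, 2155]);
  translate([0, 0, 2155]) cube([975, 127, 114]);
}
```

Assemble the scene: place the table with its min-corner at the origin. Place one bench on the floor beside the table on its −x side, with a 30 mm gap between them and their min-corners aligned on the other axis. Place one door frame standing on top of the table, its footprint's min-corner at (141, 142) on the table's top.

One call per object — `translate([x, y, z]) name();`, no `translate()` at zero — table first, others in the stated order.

table();
translate([-1347, 0, 0]) bench();
translate([141, 142, 680]) door_frame();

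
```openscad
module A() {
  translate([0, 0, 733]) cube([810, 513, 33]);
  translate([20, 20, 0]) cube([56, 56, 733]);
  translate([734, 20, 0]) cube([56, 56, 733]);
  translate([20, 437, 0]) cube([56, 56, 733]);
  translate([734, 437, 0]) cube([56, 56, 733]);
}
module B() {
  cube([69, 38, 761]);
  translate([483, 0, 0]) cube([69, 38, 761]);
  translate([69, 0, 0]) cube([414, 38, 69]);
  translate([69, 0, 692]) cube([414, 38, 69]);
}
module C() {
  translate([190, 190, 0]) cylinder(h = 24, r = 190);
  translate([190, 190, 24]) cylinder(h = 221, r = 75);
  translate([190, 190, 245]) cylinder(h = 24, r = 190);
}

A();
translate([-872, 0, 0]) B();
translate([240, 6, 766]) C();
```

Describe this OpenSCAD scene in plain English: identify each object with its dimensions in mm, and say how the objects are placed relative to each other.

A is a rectangular dining table. The top is 810×513×33 mm with its upper surface at z = 766 mm. It stands on four 56×56 mm square legs, each inset 20 mm from the nearest pair of top edges, running from the floor to the underside of the top.

B is a rectangular picture frame lying in the x–z plane (depth along y). The opening is 414 mm wide (x) by 623 mm tall (z), surrounded by a border 69 mm wide on all four sides. The frame is 38 mm deep and is made of two full-height vertical stiles with two horizontal rails fitted between them.

C is a spool: two coaxial disc flanges of radius 190 mm and thickness 24 mm, joined by a core cylinder of radius 75 mm and height 221 mm. The lower flange rests on z = 0 and the three cylinders share a vertical axis.

The picture frame is on the floor beside the table on its −x side. The spool is on top of the table.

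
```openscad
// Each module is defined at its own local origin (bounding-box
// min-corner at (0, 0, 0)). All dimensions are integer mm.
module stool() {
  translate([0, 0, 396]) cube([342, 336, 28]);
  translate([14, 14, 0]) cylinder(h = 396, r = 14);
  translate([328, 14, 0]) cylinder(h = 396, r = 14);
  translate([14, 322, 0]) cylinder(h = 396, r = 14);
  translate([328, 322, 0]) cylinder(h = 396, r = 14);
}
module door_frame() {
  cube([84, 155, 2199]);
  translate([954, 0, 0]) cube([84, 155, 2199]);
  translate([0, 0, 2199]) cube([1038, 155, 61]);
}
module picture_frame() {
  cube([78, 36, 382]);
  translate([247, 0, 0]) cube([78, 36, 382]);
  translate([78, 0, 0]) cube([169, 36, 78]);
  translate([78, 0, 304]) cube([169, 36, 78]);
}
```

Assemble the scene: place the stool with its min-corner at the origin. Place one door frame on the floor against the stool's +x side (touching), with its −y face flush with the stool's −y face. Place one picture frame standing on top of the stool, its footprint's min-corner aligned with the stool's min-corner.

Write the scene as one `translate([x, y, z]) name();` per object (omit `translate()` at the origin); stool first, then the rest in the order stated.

stool();
translate([342, 0, 0]) door_frame();
translate([0, 0, 424]) picture_frame();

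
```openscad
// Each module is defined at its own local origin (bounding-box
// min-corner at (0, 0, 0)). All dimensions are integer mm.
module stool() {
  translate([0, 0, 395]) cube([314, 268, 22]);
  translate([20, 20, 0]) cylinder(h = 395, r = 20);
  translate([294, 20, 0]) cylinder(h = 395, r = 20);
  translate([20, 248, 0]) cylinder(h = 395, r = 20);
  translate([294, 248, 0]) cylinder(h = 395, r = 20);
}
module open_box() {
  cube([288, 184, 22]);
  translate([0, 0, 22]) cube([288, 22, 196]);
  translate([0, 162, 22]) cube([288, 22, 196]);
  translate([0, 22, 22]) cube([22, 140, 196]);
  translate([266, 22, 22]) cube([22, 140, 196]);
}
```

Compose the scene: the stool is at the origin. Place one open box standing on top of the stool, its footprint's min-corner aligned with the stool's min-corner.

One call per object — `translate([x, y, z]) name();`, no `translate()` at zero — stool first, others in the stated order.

stool();
translate([0, 0, 417]) open_box();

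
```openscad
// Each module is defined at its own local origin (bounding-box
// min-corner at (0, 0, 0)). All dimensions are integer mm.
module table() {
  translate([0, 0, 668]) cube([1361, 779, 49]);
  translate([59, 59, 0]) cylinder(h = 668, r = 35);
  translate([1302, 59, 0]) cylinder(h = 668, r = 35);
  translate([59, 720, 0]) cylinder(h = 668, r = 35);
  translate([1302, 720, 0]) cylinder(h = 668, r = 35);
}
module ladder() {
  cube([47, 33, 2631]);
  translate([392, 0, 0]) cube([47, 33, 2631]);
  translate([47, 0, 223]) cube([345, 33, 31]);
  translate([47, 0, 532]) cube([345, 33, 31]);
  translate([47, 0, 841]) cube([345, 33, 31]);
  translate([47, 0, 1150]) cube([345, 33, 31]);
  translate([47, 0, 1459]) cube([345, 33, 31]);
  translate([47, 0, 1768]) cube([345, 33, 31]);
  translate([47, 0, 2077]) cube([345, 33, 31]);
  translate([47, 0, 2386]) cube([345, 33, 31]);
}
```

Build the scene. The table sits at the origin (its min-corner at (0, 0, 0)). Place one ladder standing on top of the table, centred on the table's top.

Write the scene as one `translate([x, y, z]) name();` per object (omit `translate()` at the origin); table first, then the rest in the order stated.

table();
translate([461, 373, 717]) ladder();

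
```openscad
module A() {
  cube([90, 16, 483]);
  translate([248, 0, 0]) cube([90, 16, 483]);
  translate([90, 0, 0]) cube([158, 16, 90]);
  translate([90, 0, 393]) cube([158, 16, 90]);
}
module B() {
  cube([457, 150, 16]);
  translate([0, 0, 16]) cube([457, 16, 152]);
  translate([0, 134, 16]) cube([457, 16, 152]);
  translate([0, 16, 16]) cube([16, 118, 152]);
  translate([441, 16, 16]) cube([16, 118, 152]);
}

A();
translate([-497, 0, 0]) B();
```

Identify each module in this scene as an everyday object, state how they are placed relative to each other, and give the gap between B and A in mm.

A is a picture frame. B is an open box. The open box is on the floor beside the picture frame on its −x side. The gap between the open box and the picture frame is 40 mm.

The open box's nearest face is 40 mm from the picture frame's −x face.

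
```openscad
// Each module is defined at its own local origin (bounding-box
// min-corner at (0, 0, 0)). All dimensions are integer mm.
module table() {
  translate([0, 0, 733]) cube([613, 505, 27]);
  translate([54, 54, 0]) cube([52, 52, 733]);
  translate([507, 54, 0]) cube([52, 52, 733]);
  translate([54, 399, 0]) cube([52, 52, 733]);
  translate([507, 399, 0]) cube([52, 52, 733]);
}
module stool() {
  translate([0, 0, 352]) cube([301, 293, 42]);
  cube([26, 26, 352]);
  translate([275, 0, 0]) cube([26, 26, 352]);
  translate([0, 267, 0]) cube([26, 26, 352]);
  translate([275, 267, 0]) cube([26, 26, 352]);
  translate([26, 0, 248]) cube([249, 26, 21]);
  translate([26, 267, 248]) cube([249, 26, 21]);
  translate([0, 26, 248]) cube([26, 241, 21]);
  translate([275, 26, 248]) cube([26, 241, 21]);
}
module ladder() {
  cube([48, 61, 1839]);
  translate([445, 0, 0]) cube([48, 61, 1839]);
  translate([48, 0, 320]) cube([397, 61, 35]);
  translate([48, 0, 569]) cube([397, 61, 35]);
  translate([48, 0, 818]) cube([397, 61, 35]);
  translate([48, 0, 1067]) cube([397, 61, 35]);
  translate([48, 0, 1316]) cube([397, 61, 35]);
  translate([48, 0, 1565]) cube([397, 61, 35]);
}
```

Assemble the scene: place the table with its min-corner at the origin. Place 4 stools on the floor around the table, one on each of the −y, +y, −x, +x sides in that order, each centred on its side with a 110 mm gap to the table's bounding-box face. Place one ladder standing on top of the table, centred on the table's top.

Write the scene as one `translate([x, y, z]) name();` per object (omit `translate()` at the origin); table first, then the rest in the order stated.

table();
translate([156, -403, 0]) stool();
translate([156, 615, 0]) stool();
translate([-411, 106, 0]) stool();
translate([723, 106, 0]) stool();
translate([60, 222, 760]) ladder();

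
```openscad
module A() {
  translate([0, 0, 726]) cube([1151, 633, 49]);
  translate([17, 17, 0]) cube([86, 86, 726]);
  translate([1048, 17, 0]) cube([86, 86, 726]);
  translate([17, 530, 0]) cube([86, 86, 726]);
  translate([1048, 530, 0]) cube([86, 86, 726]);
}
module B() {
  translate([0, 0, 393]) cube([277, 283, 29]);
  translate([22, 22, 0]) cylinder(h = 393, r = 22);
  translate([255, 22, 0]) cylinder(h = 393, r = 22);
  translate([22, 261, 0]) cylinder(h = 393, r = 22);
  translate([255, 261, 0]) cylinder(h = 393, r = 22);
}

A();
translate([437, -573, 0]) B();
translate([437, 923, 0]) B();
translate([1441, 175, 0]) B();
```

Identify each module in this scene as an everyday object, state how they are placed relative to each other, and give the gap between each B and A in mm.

Each stool's nearest face is 290 mm from the table's bounding box.

A is a table. B is a stool. Three stools sit around the table at the −y, +y, +x sides. The gap between each stool and the table is 290 mm.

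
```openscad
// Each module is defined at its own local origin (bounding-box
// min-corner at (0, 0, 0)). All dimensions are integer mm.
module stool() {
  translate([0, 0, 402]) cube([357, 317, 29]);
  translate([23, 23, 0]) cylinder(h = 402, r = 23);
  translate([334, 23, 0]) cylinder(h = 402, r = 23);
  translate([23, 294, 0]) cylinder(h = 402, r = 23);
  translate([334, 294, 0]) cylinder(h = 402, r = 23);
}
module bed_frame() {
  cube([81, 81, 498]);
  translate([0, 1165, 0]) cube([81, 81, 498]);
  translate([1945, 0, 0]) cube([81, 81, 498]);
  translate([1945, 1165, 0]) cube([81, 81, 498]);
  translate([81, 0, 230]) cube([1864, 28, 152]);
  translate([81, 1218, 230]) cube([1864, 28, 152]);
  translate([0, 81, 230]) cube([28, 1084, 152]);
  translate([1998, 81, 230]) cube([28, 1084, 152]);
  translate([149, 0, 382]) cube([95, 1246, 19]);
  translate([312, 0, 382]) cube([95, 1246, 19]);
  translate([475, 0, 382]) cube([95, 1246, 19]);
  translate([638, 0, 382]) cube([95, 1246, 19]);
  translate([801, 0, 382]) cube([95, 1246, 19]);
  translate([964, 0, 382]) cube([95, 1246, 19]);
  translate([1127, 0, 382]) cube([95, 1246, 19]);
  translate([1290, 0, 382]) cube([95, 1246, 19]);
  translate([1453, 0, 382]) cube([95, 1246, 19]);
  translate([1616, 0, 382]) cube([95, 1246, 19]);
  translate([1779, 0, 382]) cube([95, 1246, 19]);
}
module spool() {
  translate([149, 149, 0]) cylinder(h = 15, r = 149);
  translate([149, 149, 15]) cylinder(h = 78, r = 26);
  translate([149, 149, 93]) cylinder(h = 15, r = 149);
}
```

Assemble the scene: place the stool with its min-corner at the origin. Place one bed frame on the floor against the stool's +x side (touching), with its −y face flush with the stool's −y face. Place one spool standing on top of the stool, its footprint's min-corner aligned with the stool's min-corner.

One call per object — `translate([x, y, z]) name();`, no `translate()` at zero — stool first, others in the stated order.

stool();
translate([357, 0, 0]) bed_frame();
translate([0, 0, 431]) spool();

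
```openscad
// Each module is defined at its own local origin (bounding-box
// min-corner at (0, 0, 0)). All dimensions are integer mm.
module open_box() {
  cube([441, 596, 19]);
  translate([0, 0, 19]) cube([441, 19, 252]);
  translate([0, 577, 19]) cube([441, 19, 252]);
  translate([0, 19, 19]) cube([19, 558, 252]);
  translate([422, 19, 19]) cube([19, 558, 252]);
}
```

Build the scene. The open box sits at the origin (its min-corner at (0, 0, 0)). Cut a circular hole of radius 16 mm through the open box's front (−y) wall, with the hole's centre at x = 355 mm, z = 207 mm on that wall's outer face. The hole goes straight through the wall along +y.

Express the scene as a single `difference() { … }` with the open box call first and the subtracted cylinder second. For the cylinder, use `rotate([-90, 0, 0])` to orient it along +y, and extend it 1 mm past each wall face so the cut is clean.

difference() {
  open_box();
  translate([355, -1, 207]) rotate([-90, 0, 0]) cylinder(h = 21, r = 16);
}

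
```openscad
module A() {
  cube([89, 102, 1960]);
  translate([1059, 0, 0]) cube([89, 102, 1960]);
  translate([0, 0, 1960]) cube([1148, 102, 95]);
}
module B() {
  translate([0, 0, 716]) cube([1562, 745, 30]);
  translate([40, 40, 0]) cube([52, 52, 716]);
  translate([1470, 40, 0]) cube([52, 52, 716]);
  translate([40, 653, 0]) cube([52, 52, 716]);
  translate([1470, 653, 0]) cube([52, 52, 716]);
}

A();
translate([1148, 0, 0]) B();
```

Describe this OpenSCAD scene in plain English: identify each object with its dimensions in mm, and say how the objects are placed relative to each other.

A is a door frame. The clear opening is 970 mm wide and 1960 mm high. Two 89 mm wide jambs, 102 mm deep, stand either side of the opening from the floor to the top of the opening. A 95 mm thick head sits across the top of both jambs, spanning the full outside width of the frame.

B is a rectangular dining table. The top is 1562×745×30 mm with its upper surface at z = 746 mm. It stands on four 52×52 mm square legs, each inset 40 mm from the nearest pair of top edges, running from the floor to the underside of the top.

The table is against the door frame's +x side, with their −y faces flush.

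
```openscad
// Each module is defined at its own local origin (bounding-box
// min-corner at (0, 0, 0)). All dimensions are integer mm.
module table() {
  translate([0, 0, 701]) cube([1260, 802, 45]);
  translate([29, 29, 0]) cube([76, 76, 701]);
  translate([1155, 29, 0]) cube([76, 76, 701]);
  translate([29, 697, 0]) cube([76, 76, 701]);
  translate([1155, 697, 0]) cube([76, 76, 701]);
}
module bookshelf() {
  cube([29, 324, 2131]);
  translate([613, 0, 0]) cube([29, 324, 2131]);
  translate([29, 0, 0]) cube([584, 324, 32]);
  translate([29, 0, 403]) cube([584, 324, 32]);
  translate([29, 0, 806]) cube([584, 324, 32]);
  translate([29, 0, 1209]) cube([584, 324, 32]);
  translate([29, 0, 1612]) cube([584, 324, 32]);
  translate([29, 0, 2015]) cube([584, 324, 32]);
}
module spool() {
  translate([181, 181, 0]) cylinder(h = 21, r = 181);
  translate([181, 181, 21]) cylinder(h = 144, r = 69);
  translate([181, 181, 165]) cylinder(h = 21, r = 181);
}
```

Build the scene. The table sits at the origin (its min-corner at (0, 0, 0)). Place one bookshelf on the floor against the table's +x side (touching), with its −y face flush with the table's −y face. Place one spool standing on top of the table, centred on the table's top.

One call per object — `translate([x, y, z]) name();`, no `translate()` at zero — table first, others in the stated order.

table();
translate([1260, 0, 0]) bookshelf();
translate([449, 220, 746]) spool();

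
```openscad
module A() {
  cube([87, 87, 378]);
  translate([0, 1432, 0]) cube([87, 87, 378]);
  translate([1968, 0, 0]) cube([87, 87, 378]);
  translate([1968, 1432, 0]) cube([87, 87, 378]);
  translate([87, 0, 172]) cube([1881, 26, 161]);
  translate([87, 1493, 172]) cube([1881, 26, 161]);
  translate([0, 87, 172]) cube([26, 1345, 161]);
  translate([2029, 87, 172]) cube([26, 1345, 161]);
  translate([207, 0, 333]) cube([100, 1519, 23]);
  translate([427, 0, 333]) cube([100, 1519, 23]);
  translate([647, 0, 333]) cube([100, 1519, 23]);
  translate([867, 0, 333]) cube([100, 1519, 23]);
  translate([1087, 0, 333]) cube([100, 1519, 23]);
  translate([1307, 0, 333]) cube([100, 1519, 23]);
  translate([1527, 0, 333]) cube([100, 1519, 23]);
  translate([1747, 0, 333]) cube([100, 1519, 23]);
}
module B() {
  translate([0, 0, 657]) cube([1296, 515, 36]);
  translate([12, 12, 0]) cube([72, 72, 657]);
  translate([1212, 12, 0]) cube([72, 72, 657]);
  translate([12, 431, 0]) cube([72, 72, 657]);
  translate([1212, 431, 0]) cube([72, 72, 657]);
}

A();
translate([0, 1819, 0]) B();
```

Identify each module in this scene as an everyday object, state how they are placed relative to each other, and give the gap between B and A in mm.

A is a bed frame. B is a table. The table is on the floor beside the bed frame on its +y side. The gap between the table and the bed frame is 300 mm.

The table's nearest face is 300 mm from the bed frame's +y face.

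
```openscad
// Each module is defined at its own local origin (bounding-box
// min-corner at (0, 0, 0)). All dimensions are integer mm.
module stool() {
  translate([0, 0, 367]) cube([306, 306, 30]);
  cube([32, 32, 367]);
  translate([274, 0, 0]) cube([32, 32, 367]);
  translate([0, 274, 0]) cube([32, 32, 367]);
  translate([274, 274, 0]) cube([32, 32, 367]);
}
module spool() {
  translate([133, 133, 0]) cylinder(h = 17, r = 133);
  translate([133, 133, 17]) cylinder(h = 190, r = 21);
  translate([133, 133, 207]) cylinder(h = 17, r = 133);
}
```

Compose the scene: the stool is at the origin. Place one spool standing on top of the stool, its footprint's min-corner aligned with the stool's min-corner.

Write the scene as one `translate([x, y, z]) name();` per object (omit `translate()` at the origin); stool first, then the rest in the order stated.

stool();
translate([0, 0, 397]) spool();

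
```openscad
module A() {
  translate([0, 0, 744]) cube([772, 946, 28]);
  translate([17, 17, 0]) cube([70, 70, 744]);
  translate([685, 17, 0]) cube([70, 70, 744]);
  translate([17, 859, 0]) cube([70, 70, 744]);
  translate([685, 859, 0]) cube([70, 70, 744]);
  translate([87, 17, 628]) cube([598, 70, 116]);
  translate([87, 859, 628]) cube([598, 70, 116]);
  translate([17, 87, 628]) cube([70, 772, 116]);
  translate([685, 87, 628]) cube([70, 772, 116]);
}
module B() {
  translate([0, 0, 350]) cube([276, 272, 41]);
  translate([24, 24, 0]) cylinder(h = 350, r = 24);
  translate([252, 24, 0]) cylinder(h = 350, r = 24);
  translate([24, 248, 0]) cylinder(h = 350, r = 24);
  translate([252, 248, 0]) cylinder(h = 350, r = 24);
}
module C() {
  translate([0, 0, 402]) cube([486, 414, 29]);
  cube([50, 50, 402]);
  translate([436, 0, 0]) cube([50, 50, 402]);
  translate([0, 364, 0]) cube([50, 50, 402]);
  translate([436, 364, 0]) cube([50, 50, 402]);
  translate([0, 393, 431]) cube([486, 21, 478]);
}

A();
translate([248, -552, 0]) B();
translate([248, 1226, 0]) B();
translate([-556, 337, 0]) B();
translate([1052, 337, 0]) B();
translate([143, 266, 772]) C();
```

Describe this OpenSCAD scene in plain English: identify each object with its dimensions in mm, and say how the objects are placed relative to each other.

A is a table with a 772×946 mm rectangular top, 28 mm thick, top surface at z = 772 mm, supported by four 70×70 mm square legs, each inset 17 mm from the nearest pair of top edges, running from the floor. Four apron rails, 70 mm thick and 116 mm tall, run between adjacent legs with their top edges flush with the underside of the top and their outer faces flush with the legs' outer faces.

B is a four-legged stool. The seat is a 276×272×41 mm slab whose top surface is at z = 391 mm; four round legs, each 48 mm in diameter, run from the floor (z = 0) to the underside of the seat, each leg's axis is inset half a diameter from the nearest pair of seat edges (so the leg's bounding box is flush with the corner).

C is a chair: 486×414 mm seat, 29 mm thick, top at z = 431 mm, on four 50 mm square corner legs flush with the seat edges. A 21 mm thick backrest slab spans the full seat width, extending 478 mm above the seat top, its back face flush with the seat's +y edge.

Four stools sit around the table at the −y, +y, −x, +x sides. The chair is on top of the table, centred.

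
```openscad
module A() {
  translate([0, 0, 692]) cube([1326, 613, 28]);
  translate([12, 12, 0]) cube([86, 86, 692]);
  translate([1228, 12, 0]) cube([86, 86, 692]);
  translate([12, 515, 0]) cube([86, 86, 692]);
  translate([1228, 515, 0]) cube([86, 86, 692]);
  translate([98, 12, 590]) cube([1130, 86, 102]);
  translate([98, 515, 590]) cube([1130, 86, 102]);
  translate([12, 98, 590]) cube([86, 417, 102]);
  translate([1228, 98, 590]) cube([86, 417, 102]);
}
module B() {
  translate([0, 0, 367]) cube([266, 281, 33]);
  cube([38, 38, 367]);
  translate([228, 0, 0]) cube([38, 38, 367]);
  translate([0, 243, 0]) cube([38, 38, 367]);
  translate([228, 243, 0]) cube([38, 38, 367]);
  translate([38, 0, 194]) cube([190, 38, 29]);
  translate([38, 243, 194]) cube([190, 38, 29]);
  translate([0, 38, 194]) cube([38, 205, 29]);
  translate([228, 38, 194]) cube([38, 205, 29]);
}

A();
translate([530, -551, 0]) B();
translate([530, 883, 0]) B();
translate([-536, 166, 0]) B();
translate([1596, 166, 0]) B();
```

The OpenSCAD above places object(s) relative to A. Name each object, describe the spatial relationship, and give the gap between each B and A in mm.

A is a table. B is a stool. Four stools sit around the table at the −y, +y, −x, +x sides. The gap between each stool and the table is 270 mm.

Each stool's nearest face is 270 mm from the table's bounding box.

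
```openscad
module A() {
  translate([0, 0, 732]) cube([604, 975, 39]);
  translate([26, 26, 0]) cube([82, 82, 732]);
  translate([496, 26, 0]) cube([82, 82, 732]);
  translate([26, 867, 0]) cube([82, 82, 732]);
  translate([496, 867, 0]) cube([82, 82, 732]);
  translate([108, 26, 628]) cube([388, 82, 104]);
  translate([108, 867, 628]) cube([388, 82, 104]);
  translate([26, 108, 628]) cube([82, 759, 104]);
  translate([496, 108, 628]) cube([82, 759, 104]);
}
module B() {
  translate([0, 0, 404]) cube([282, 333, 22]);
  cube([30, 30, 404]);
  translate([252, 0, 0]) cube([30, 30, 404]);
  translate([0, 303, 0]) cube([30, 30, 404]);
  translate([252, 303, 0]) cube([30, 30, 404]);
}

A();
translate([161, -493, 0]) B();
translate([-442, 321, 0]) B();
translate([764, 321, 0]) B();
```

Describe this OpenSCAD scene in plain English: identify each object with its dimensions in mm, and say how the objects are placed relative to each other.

A is a table with a 604×975 mm rectangular top, 39 mm thick, top surface at z = 771 mm, supported by four 82×82 mm square legs, each inset 26 mm from the nearest pair of top edges, running from the floor. Four apron rails, 82 mm thick and 104 mm tall, run between adjacent legs with their top edges flush with the underside of the top and their outer faces flush with the legs' outer faces.

B is a simple wooden stool: a rectangular seat 282 mm (x) by 333 mm (y), 22 mm thick, top face at z = 426 mm, on four square legs, each 30×30 mm in cross-section. The legs rest on z = 0, each flush with a corner of the seat.

Three stools sit around the table at the −y, −x, +x sides.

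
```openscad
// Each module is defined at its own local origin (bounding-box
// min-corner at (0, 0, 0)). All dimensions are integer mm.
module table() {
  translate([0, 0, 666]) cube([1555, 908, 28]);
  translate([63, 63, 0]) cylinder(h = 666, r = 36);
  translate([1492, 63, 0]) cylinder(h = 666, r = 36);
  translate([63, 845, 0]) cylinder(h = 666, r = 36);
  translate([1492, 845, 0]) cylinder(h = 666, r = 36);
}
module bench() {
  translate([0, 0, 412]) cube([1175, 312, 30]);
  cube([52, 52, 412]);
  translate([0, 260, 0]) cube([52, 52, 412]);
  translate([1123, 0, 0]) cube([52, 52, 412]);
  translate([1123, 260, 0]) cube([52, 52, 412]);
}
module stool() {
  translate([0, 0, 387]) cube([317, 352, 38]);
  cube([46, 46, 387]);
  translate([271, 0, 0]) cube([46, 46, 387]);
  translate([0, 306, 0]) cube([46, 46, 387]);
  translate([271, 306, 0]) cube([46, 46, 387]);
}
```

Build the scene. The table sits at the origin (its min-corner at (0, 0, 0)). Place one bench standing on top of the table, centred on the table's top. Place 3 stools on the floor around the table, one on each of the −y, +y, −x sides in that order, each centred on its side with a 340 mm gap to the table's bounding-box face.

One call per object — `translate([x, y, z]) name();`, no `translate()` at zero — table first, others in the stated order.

table();
translate([190, 298, 694]) bench();
translate([619, -692, 0]) stool();
translate([619, 1248, 0]) stool();
translate([-657, 278, 0]) stool();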